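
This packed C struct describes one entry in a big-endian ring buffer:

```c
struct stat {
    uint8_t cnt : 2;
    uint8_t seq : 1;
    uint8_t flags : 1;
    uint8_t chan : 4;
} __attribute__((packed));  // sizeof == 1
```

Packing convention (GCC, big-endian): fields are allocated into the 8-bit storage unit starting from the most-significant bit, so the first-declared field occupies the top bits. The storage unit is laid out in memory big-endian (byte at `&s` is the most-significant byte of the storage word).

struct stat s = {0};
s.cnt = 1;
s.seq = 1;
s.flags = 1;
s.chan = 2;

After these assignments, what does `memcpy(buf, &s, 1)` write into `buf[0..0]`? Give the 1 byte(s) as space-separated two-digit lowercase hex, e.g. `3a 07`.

[6+:2] cnt=1 & 0x3 = 0x1; word=0x40
[5+:1] seq=1 & 0x1 = 0x1; word=0x60
[4+:1] flags=1 & 0x1 = 0x1; word=0x70
[0+:4] chan=2 & 0xf = 0x2; word=0x72
word = 0x72 → big-endian bytes:
  [0]=0x72

72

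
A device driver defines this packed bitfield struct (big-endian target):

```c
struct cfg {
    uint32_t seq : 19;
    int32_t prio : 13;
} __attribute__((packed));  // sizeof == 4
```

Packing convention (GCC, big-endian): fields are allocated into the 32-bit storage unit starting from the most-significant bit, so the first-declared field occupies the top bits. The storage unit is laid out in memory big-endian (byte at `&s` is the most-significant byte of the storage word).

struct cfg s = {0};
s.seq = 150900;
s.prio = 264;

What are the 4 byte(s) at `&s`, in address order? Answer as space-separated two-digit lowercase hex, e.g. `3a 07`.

49 ae 81 08

seq (19b) val=150900 bits=0x24d74 at bit 13: 0x49ae8000
prio (13b) val=264 bits=0x108 at bit 0: 0x49ae8108
word = 0x49ae8108 → big-endian bytes:
  [0]=0x49  [1]=0xae  [2]=0x81  [3]=0x08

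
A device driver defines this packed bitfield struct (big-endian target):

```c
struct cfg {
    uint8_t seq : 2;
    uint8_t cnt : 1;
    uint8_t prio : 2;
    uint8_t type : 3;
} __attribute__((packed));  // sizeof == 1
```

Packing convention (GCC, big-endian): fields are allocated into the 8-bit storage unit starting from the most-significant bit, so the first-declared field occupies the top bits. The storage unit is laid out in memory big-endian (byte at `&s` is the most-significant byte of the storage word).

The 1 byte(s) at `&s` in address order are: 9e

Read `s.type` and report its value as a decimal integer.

[0]=0x9e (big-endian) → word 0x9e
seq:2 @ bit 6 → (0x9e>>6)&0x3 = 0x2
cnt:1 @ bit 5 → (0x9e>>5)&0x1 = 0x0
prio:2 @ bit 3 → (0x9e>>3)&0x3 = 0x3
type:3 @ bit 0 → (0x9e>>0)&0x7 = 0x6  ←

6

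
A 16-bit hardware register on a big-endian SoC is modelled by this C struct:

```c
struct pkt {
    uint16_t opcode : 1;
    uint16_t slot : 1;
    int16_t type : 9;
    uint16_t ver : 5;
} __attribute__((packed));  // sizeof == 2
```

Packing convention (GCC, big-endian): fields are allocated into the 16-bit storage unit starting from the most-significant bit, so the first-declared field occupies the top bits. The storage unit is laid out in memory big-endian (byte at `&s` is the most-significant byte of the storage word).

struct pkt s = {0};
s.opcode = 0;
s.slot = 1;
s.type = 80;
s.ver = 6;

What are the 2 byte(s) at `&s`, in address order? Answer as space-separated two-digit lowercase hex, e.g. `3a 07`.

opcode (1b) val=0 bits=0x0 at bit 15: 0x0000
slot (1b) val=1 bits=0x1 at bit 14: 0x4000
type (9b) val=80 bits=0x50 at bit 5: 0x4a00
ver (5b) val=6 bits=0x6 at bit 0: 0x4a06
word = 0x4a06 → big-endian bytes:
  [0]=0x4a  [1]=0x06

4a 06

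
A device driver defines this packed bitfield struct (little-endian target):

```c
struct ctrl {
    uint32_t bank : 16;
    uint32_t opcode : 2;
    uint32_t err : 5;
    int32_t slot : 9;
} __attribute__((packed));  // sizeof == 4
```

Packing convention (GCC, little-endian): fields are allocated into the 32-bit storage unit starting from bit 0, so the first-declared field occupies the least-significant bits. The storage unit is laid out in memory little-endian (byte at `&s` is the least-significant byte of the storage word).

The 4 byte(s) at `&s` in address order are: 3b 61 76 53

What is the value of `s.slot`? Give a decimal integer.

[0]=0x3b [1]=0x61 [2]=0x76 [3]=0x53 (little-endian) → word 0x5376613b
bank:16 @ bit 0 → (0x5376613b>>0)&0xffff = 0x613b
opcode:2 @ bit 16 → (0x5376613b>>16)&0x3 = 0x2
err:5 @ bit 18 → (0x5376613b>>18)&0x1f = 0x1d
slot:9 @ bit 23 → (0x5376613b>>23)&0x1ff = 0xa6  ←
slot signed 9b, MSB=0: value = 166

166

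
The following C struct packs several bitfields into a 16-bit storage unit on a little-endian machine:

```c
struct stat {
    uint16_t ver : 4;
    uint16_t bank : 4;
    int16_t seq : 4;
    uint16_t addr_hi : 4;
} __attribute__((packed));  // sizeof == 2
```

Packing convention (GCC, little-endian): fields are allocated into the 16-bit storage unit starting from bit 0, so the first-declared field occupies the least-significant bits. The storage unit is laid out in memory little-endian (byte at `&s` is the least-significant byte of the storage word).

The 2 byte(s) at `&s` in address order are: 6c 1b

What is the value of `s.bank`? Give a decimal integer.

[0]=0x6c [1]=0x1b (little-endian) → word 0x1b6c
ver:4 @ bit 0 → (0x1b6c>>0)&0xf = 0xc
bank:4 @ bit 4 → (0x1b6c>>4)&0xf = 0x6  ←
seq:4 @ bit 8 → (0x1b6c>>8)&0xf = 0xb
addr_hi:4 @ bit 12 → (0x1b6c>>12)&0xf = 0x1

6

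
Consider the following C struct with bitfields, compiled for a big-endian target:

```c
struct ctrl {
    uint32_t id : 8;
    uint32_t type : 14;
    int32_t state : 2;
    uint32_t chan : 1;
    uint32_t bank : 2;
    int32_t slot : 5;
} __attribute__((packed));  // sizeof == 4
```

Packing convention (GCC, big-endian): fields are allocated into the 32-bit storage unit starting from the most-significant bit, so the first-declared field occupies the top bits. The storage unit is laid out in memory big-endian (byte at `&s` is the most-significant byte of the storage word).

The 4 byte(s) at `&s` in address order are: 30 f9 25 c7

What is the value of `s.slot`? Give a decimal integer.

[0]=0x30 [1]=0xf9 [2]=0x25 [3]=0xc7 (big-endian) → word 0x30f925c7
id:8 @ bit 24 → (0x30f925c7>>24)&0xff = 0x30
type:14 @ bit 10 → (0x30f925c7>>10)&0x3fff = 0x3e49
state:2 @ bit 8 → (0x30f925c7>>8)&0x3 = 0x1
chan:1 @ bit 7 → (0x30f925c7>>7)&0x1 = 0x1
bank:2 @ bit 5 → (0x30f925c7>>5)&0x3 = 0x2
slot:5 @ bit 0 → (0x30f925c7>>0)&0x1f = 0x7  ←
slot signed 5b, MSB=0: value = 7

7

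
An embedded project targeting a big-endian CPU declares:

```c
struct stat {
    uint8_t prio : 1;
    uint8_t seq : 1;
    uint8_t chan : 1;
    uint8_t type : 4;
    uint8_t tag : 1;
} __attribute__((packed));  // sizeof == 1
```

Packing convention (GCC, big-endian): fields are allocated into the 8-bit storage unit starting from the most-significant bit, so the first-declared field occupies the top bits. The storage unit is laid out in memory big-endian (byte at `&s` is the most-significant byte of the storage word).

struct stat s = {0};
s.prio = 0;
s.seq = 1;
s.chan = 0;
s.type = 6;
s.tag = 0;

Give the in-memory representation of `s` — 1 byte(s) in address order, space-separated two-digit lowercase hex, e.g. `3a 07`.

prio:1 = 0 → 0x0 << 7 → word 0x00
seq:1 = 1 → 0x1 << 6 → word 0x40
chan:1 = 0 → 0x0 << 5 → word 0x40
type:4 = 6 → 0x6 << 1 → word 0x4c
tag:1 = 0 → 0x0 << 0 → word 0x4c
word = 0x4c → big-endian bytes:
  [0]=0x4c

4c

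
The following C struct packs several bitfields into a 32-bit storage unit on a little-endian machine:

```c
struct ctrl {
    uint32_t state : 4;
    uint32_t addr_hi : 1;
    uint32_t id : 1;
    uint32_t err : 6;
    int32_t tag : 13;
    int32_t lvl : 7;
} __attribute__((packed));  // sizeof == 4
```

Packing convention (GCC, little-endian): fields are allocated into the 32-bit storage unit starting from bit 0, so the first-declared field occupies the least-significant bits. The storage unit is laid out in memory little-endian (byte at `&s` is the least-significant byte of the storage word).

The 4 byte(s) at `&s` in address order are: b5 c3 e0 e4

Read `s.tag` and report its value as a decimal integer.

[0]=0xb5 [1]=0xc3 [2]=0xe0 [3]=0xe4 (little-endian) → word 0xe4e0c3b5
state [0+:4] = (word>>0) & 0xf = 5
addr_hi [4+:1] = (word>>4) & 0x1 = 1
id [5+:1] = (word>>5) & 0x1 = 1
err [6+:6] = (word>>6) & 0x3f = 14
tag [12+:13] = (word>>12) & 0x1fff = 3596  ←
lvl [25+:7] = (word>>25) & 0x7f = 114
tag signed 13b, MSB=0: value = 3596

3596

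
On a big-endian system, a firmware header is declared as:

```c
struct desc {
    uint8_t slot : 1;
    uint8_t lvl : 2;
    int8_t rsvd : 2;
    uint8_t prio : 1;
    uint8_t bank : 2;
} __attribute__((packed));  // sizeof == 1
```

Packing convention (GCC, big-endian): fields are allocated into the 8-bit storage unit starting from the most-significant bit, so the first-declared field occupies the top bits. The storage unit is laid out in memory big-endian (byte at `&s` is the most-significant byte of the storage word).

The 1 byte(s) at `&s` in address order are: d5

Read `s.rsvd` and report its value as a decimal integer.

-2

[0]=0xd5 (big-endian) → word 0xd5
slot [7+:1] = (word>>7) & 0x1 = 1
lvl [5+:2] = (word>>5) & 0x3 = 2
rsvd [3+:2] = (word>>3) & 0x3 = 2  ←
prio [2+:1] = (word>>2) & 0x1 = 1
bank [0+:2] = (word>>0) & 0x3 = 1
rsvd signed 2b, MSB=1: 2 - 4 = -2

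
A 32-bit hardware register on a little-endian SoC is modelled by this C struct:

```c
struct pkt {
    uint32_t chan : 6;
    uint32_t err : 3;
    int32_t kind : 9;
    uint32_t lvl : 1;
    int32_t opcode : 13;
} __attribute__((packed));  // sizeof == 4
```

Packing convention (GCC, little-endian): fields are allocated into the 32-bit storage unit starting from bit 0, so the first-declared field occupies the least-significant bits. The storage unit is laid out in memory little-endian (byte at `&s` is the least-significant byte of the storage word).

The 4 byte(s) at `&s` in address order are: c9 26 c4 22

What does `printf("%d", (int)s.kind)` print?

19

[0]=0xc9 [1]=0x26 [2]=0xc4 [3]=0x22 (little-endian) → word 0x22c426c9
chan:6 @ bit 0 → (0x22c426c9>>0)&0x3f = 0x9
err:3 @ bit 6 → (0x22c426c9>>6)&0x7 = 0x3
kind:9 @ bit 9 → (0x22c426c9>>9)&0x1ff = 0x13  ←
lvl:1 @ bit 18 → (0x22c426c9>>18)&0x1 = 0x1
opcode:13 @ bit 19 → (0x22c426c9>>19)&0x1fff = 0x458
kind signed 9b, MSB=0: value = 19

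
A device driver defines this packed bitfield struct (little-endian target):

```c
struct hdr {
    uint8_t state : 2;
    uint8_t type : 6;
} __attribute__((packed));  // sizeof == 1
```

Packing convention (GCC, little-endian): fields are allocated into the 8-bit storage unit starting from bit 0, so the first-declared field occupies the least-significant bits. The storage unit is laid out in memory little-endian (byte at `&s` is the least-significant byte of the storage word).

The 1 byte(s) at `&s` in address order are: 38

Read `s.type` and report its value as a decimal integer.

14

[0]=0x38 (little-endian) → word 0x38
state [0+:2] = (word>>0) & 0x3 = 0
type [2+:6] = (word>>2) & 0x3f = 14  ←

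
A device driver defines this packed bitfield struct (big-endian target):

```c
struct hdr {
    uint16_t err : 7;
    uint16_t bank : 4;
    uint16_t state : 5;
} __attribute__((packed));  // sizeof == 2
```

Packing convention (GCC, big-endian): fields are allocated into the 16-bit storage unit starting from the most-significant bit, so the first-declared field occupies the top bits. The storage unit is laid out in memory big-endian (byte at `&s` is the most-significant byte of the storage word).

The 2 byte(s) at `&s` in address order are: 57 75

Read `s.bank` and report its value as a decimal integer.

11

[0]=0x57 [1]=0x75 (big-endian) → word 0x5775
err [9+:7] = (word>>9) & 0x7f = 43
bank [5+:4] = (word>>5) & 0xf = 11  ←
state [0+:5] = (word>>0) & 0x1f = 21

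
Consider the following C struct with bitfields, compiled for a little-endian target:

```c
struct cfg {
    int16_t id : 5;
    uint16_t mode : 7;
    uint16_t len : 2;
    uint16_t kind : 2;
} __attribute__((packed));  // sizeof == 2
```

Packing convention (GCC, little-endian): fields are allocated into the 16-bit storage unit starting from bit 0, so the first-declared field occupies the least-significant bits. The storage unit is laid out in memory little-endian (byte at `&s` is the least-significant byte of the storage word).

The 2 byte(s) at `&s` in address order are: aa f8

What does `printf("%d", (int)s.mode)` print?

[0]=0xaa [1]=0xf8 (little-endian) → word 0xf8aa
id:5 @ bit 0 → (0xf8aa>>0)&0x1f = 0xa
mode:7 @ bit 5 → (0xf8aa>>5)&0x7f = 0x45  ←
len:2 @ bit 12 → (0xf8aa>>12)&0x3 = 0x3
kind:2 @ bit 14 → (0xf8aa>>14)&0x3 = 0x3

69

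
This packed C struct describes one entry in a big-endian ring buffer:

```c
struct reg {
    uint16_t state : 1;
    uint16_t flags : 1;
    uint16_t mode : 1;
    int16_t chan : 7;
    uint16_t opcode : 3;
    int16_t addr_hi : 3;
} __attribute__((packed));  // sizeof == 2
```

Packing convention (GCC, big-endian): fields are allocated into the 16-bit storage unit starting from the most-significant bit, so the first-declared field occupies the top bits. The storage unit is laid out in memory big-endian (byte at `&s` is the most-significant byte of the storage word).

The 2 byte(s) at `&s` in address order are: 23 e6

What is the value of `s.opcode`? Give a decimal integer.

4

[0]=0x23 [1]=0xe6 (big-endian) → word 0x23e6
state [15+:1] = (word>>15) & 0x1 = 0
flags [14+:1] = (word>>14) & 0x1 = 0
mode [13+:1] = (word>>13) & 0x1 = 1
chan [6+:7] = (word>>6) & 0x7f = 15
opcode [3+:3] = (word>>3) & 0x7 = 4  ←
addr_hi [0+:3] = (word>>0) & 0x7 = 6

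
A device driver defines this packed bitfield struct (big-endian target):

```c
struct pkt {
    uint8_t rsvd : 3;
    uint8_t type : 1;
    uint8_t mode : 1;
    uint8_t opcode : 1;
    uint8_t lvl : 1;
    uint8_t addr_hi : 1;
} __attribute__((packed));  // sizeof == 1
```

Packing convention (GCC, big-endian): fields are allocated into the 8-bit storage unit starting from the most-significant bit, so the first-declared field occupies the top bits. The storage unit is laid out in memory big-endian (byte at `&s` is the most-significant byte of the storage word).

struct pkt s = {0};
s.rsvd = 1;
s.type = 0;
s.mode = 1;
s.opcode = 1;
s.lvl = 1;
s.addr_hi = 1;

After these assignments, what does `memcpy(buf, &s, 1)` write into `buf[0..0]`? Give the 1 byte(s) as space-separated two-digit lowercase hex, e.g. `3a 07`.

2f

rsvd (3b) val=1 bits=0x1 at bit 5: 0x20
type (1b) val=0 bits=0x0 at bit 4: 0x20
mode (1b) val=1 bits=0x1 at bit 3: 0x28
opcode (1b) val=1 bits=0x1 at bit 2: 0x2c
lvl (1b) val=1 bits=0x1 at bit 1: 0x2e
addr_hi (1b) val=1 bits=0x1 at bit 0: 0x2f
word = 0x2f → big-endian bytes:
  [0]=0x2f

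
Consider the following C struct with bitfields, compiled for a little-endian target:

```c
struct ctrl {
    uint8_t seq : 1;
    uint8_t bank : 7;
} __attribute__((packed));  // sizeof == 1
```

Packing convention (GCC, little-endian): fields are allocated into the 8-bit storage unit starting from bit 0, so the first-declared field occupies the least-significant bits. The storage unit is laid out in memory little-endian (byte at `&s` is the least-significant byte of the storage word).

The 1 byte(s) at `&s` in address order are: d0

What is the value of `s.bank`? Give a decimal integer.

104

[0]=0xd0 (little-endian) → word 0xd0
seq [0+:1] = (word>>0) & 0x1 = 0
bank [1+:7] = (word>>1) & 0x7f = 104  ←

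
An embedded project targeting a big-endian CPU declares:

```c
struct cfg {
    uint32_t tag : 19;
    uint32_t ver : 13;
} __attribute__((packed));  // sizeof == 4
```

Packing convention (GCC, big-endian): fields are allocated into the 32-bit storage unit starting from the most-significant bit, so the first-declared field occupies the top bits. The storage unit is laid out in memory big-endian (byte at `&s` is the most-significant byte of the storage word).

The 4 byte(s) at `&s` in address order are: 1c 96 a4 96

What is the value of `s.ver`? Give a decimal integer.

[0]=0x1c [1]=0x96 [2]=0xa4 [3]=0x96 (big-endian) → word 0x1c96a496
tag:19 @ bit 13 → (0x1c96a496>>13)&0x7ffff = 0xe4b5
ver:13 @ bit 0 → (0x1c96a496>>0)&0x1fff = 0x496  ←

1174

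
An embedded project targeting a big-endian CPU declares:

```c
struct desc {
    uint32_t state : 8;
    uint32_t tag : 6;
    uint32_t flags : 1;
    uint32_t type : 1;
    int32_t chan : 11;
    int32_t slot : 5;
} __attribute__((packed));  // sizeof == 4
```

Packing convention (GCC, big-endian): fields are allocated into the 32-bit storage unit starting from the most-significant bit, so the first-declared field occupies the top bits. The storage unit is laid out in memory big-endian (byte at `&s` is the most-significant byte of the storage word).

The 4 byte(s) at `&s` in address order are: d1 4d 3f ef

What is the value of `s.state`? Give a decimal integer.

209

[0]=0xd1 [1]=0x4d [2]=0x3f [3]=0xef (big-endian) → word 0xd14d3fef
state [24+:8] = (word>>24) & 0xff = 209  ←
tag [18+:6] = (word>>18) & 0x3f = 19
flags [17+:1] = (word>>17) & 0x1 = 0
type [16+:1] = (word>>16) & 0x1 = 1
chan [5+:11] = (word>>5) & 0x7ff = 511
slot [0+:5] = (word>>0) & 0x1f = 15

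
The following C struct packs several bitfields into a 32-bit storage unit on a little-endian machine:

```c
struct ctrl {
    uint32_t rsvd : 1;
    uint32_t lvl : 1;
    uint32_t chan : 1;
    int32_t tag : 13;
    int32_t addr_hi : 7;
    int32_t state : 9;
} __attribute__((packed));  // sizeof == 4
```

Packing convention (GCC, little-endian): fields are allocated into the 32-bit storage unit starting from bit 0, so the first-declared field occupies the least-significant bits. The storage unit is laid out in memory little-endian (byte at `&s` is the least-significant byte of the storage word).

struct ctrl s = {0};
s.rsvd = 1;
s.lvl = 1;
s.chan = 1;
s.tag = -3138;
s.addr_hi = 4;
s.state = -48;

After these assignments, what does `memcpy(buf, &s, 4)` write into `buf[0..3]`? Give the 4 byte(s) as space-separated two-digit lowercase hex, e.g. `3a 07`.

[0+:1] rsvd=1 & 0x1 = 0x1; word=0x00000001
[1+:1] lvl=1 & 0x1 = 0x1; word=0x00000003
[2+:1] chan=1 & 0x1 = 0x1; word=0x00000007
[3+:13] tag=-3138 & 0x1fff = 0x13be; word=0x00009df7
[16+:7] addr_hi=4 & 0x7f = 0x4; word=0x00049df7
[23+:9] state=-48 & 0x1ff = 0x1d0; word=0xe8049df7
word = 0xe8049df7 → little-endian bytes:
  [0]=0xf7  [1]=0x9d  [2]=0x04  [3]=0xe8

f7 9d 04 e8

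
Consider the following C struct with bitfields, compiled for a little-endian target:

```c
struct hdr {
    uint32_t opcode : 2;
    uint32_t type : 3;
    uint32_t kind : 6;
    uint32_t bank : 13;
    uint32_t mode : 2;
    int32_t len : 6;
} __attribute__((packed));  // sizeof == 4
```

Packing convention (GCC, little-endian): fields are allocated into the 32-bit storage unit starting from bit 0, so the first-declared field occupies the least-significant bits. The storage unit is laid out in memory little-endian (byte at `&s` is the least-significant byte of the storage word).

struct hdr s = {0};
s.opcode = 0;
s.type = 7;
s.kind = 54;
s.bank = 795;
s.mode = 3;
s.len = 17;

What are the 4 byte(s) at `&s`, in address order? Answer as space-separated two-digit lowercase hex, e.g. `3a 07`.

[0+:2] opcode=0 & 0x3 = 0x0; word=0x00000000
[2+:3] type=7 & 0x7 = 0x7; word=0x0000001c
[5+:6] kind=54 & 0x3f = 0x36; word=0x000006dc
[11+:13] bank=795 & 0x1fff = 0x31b; word=0x0018dedc
[24+:2] mode=3 & 0x3 = 0x3; word=0x0318dedc
[26+:6] len=17 & 0x3f = 0x11; word=0x4718dedc
word = 0x4718dedc → little-endian bytes:
  [0]=0xdc  [1]=0xde  [2]=0x18  [3]=0x47

dc de 18 47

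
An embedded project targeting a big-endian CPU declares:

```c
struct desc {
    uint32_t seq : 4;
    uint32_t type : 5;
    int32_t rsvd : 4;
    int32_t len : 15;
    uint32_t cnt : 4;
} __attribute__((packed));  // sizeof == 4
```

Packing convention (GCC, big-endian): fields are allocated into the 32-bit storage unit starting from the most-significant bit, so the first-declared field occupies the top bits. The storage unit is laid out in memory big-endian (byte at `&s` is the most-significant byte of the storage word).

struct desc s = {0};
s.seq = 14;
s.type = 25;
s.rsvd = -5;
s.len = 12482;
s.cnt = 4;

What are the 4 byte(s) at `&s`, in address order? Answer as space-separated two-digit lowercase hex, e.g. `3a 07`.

ec db 0c 24

seq (4b) val=14 bits=0xe at bit 28: 0xe0000000
type (5b) val=25 bits=0x19 at bit 23: 0xec800000
rsvd (4b) val=-5 bits=0xb at bit 19: 0xecd80000
len (15b) val=12482 bits=0x30c2 at bit 4: 0xecdb0c20
cnt (4b) val=4 bits=0x4 at bit 0: 0xecdb0c24
word = 0xecdb0c24 → big-endian bytes:
  [0]=0xec  [1]=0xdb  [2]=0x0c  [3]=0x24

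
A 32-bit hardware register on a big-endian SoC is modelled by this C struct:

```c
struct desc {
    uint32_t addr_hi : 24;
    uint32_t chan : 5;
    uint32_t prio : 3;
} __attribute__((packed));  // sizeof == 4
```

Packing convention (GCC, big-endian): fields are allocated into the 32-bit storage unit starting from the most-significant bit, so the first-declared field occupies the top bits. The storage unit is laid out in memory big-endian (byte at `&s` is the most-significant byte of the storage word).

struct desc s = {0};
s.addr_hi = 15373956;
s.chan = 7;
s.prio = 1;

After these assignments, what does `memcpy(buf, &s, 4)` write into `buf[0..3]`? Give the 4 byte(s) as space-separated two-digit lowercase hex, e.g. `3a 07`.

[8+:24] addr_hi=15373956 & 0xffffff = 0xea9684; word=0xea968400
[3+:5] chan=7 & 0x1f = 0x7; word=0xea968438
[0+:3] prio=1 & 0x7 = 0x1; word=0xea968439
word = 0xea968439 → big-endian bytes:
  [0]=0xea  [1]=0x96  [2]=0x84  [3]=0x39

ea 96 84 39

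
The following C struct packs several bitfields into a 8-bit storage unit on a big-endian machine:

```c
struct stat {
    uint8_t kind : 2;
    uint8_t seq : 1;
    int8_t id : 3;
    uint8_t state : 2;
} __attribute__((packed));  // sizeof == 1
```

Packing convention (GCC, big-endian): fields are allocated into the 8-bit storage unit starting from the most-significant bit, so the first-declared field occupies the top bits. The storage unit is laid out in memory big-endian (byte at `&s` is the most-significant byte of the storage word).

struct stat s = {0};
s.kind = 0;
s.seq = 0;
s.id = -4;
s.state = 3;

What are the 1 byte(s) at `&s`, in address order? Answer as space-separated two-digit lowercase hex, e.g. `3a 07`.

[6+:2] kind=0 & 0x3 = 0x0; word=0x00
[5+:1] seq=0 & 0x1 = 0x0; word=0x00
[2+:3] id=-4 & 0x7 = 0x4; word=0x10
[0+:2] state=3 & 0x3 = 0x3; word=0x13
word = 0x13 → big-endian bytes:
  [0]=0x13

13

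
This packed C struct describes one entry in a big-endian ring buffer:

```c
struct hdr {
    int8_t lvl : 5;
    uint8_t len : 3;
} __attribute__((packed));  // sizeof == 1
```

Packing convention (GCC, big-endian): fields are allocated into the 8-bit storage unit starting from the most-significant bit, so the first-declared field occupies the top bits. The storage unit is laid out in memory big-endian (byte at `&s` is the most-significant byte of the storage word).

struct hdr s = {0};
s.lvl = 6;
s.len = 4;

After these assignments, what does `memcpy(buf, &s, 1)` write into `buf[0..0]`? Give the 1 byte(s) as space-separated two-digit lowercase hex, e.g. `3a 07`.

lvl (5b) val=6 bits=0x6 at bit 3: 0x30
len (3b) val=4 bits=0x4 at bit 0: 0x34
word = 0x34 → big-endian bytes:
  [0]=0x34

34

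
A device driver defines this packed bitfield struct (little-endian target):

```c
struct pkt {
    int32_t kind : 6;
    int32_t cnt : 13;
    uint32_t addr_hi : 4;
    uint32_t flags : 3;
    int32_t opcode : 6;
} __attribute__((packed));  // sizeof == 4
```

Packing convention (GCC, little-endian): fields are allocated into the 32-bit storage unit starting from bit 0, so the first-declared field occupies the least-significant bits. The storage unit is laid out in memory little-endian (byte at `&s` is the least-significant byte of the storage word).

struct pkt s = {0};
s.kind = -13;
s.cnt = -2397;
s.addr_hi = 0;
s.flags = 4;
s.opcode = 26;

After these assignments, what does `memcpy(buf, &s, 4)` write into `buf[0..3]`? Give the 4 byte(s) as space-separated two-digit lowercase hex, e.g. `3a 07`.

kind (6b) val=-13 bits=0x33 at bit 0: 0x00000033
cnt (13b) val=-2397 bits=0x16a3 at bit 6: 0x0005a8f3
addr_hi (4b) val=0 bits=0x0 at bit 19: 0x0005a8f3
flags (3b) val=4 bits=0x4 at bit 23: 0x0205a8f3
opcode (6b) val=26 bits=0x1a at bit 26: 0x6a05a8f3
word = 0x6a05a8f3 → little-endian bytes:
  [0]=0xf3  [1]=0xa8  [2]=0x05  [3]=0x6a

f3 a8 05 6a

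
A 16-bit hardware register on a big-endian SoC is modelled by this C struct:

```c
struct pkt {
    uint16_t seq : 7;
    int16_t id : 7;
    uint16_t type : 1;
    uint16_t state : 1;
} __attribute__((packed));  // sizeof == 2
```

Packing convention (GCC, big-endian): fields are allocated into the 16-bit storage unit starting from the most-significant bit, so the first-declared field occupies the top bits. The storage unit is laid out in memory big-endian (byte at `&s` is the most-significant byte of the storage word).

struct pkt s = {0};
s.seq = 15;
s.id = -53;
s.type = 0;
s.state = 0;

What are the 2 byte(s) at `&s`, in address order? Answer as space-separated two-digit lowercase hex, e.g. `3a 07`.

seq:7 = 15 → 0xf << 9 → word 0x1e00
id:7 = -53 → 0x4b << 2 → word 0x1f2c
type:1 = 0 → 0x0 << 1 → word 0x1f2c
state:1 = 0 → 0x0 << 0 → word 0x1f2c
word = 0x1f2c → big-endian bytes:
  [0]=0x1f  [1]=0x2c

1f 2c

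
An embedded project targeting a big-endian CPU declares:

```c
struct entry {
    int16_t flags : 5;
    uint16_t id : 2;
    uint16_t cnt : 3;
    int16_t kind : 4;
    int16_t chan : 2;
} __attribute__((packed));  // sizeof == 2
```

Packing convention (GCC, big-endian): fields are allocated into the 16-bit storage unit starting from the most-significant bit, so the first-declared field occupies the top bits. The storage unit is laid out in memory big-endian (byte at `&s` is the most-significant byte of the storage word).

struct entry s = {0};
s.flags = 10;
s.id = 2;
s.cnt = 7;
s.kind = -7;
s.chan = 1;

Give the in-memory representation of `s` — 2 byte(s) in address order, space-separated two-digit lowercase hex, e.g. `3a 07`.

[11+:5] flags=10 & 0x1f = 0xa; word=0x5000
[9+:2] id=2 & 0x3 = 0x2; word=0x5400
[6+:3] cnt=7 & 0x7 = 0x7; word=0x55c0
[2+:4] kind=-7 & 0xf = 0x9; word=0x55e4
[0+:2] chan=1 & 0x3 = 0x1; word=0x55e5
word = 0x55e5 → big-endian bytes:
  [0]=0x55  [1]=0xe5

55 e5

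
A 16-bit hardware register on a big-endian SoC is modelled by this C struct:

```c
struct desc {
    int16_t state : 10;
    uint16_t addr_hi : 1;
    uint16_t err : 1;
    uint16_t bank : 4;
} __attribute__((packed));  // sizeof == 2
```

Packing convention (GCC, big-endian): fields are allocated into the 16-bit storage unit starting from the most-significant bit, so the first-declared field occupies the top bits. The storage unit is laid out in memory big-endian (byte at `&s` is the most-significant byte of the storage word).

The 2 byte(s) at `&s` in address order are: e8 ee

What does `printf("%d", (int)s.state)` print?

-93

[0]=0xe8 [1]=0xee (big-endian) → word 0xe8ee
state [6+:10] = (word>>6) & 0x3ff = 931  ←
addr_hi [5+:1] = (word>>5) & 0x1 = 1
err [4+:1] = (word>>4) & 0x1 = 0
bank [0+:4] = (word>>0) & 0xf = 14
state signed 10b, MSB=1: 931 - 1024 = -93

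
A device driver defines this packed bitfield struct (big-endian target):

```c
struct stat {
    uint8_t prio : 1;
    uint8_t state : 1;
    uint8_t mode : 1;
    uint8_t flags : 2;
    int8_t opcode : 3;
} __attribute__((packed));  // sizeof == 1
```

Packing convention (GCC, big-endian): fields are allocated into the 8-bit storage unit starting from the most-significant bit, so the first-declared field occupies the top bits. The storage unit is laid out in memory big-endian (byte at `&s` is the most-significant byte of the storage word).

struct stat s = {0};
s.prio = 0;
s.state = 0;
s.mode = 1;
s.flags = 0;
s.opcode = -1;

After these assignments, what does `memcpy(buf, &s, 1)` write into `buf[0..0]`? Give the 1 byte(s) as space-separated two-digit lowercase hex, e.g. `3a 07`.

27

[7+:1] prio=0 & 0x1 = 0x0; word=0x00
[6+:1] state=0 & 0x1 = 0x0; word=0x00
[5+:1] mode=1 & 0x1 = 0x1; word=0x20
[3+:2] flags=0 & 0x3 = 0x0; word=0x20
[0+:3] opcode=-1 & 0x7 = 0x7; word=0x27
word = 0x27 → big-endian bytes:
  [0]=0x27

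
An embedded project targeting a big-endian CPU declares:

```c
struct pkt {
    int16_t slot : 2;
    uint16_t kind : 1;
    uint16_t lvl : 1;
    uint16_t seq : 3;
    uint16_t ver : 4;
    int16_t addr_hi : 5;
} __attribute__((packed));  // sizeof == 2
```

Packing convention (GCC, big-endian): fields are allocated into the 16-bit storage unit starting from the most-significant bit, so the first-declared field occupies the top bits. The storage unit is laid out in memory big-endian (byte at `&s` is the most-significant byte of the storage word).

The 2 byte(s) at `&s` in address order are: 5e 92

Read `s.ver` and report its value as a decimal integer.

[0]=0x5e [1]=0x92 (big-endian) → word 0x5e92
slot [14+:2] = (word>>14) & 0x3 = 1
kind [13+:1] = (word>>13) & 0x1 = 0
lvl [12+:1] = (word>>12) & 0x1 = 1
seq [9+:3] = (word>>9) & 0x7 = 7
ver [5+:4] = (word>>5) & 0xf = 4  ←
addr_hi [0+:5] = (word>>0) & 0x1f = 18

4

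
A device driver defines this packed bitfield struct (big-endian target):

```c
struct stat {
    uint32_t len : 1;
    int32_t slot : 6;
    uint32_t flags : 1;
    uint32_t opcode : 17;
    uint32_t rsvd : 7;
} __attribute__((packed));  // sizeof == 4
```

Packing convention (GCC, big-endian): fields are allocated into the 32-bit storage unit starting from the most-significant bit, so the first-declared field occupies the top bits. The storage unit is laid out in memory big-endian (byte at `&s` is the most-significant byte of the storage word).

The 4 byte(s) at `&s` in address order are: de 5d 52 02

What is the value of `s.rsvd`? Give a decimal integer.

2

[0]=0xde [1]=0x5d [2]=0x52 [3]=0x02 (big-endian) → word 0xde5d5202
len:1 @ bit 31 → (0xde5d5202>>31)&0x1 = 0x1
slot:6 @ bit 25 → (0xde5d5202>>25)&0x3f = 0x2f
flags:1 @ bit 24 → (0xde5d5202>>24)&0x1 = 0x0
opcode:17 @ bit 7 → (0xde5d5202>>7)&0x1ffff = 0xbaa4
rsvd:7 @ bit 0 → (0xde5d5202>>0)&0x7f = 0x2  ←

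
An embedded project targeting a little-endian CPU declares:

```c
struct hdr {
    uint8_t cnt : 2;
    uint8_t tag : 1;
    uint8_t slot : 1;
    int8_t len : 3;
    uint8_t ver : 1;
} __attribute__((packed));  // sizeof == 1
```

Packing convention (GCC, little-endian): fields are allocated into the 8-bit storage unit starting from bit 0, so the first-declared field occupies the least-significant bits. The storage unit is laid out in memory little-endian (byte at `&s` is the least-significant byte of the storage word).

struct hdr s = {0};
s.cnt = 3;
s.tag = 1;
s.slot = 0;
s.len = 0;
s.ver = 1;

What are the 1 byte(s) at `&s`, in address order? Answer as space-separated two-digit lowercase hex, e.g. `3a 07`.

[0+:2] cnt=3 & 0x3 = 0x3; word=0x03
[2+:1] tag=1 & 0x1 = 0x1; word=0x07
[3+:1] slot=0 & 0x1 = 0x0; word=0x07
[4+:3] len=0 & 0x7 = 0x0; word=0x07
[7+:1] ver=1 & 0x1 = 0x1; word=0x87
word = 0x87 → little-endian bytes:
  [0]=0x87

87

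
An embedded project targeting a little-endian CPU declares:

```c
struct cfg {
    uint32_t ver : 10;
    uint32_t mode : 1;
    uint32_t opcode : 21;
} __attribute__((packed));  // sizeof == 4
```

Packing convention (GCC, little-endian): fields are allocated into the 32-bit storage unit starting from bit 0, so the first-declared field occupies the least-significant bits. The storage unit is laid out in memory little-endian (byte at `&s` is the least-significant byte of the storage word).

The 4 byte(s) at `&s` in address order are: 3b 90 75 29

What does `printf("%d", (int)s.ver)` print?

59

[0]=0x3b [1]=0x90 [2]=0x75 [3]=0x29 (little-endian) → word 0x2975903b
ver:10 @ bit 0 → (0x2975903b>>0)&0x3ff = 0x3b  ←
mode:1 @ bit 10 → (0x2975903b>>10)&0x1 = 0x0
opcode:21 @ bit 11 → (0x2975903b>>11)&0x1fffff = 0x52eb2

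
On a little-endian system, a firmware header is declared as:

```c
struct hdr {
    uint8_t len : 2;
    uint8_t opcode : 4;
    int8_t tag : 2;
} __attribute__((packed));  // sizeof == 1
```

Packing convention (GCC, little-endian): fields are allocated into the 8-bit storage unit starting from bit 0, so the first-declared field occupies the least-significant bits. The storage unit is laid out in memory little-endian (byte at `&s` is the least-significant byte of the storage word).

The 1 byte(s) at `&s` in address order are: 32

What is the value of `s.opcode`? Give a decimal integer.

12

[0]=0x32 (little-endian) → word 0x32
len:2 @ bit 0 → (0x32>>0)&0x3 = 0x2
opcode:4 @ bit 2 → (0x32>>2)&0xf = 0xc  ←
tag:2 @ bit 6 → (0x32>>6)&0x3 = 0x0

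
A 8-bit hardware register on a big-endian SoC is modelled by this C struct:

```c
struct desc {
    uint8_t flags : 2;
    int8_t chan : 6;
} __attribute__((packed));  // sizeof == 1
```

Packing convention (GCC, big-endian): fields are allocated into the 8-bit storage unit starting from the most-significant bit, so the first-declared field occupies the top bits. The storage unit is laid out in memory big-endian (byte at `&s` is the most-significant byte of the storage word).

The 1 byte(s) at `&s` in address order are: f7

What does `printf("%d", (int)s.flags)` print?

3

[0]=0xf7 (big-endian) → word 0xf7
flags [6+:2] = (word>>6) & 0x3 = 3  ←
chan [0+:6] = (word>>0) & 0x3f = 55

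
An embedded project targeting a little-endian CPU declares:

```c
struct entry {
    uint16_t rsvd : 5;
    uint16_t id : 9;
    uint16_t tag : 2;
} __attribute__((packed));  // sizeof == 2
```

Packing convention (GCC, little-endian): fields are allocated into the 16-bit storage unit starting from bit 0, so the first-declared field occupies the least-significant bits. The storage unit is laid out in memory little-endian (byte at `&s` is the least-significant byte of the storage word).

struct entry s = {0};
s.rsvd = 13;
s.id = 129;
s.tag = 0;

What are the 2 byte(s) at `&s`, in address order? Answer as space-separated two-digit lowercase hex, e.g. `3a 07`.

2d 10

rsvd:5 = 13 → 0xd << 0 → word 0x000d
id:9 = 129 → 0x81 << 5 → word 0x102d
tag:2 = 0 → 0x0 << 14 → word 0x102d
word = 0x102d → little-endian bytes:
  [0]=0x2d  [1]=0x10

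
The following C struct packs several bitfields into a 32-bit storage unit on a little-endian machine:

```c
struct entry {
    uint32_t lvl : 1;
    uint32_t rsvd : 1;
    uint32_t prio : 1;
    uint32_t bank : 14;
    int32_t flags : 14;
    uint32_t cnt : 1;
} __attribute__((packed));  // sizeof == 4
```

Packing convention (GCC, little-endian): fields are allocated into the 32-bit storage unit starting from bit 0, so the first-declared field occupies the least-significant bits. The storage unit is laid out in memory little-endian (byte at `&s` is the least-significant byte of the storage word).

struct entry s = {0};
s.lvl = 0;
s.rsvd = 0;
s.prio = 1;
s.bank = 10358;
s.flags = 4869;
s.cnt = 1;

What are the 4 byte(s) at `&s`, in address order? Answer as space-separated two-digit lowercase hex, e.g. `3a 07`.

lvl (1b) val=0 bits=0x0 at bit 0: 0x00000000
rsvd (1b) val=0 bits=0x0 at bit 1: 0x00000000
prio (1b) val=1 bits=0x1 at bit 2: 0x00000004
bank (14b) val=10358 bits=0x2876 at bit 3: 0x000143b4
flags (14b) val=4869 bits=0x1305 at bit 17: 0x260b43b4
cnt (1b) val=1 bits=0x1 at bit 31: 0xa60b43b4
word = 0xa60b43b4 → little-endian bytes:
  [0]=0xb4  [1]=0x43  [2]=0x0b  [3]=0xa6

b4 43 0b a6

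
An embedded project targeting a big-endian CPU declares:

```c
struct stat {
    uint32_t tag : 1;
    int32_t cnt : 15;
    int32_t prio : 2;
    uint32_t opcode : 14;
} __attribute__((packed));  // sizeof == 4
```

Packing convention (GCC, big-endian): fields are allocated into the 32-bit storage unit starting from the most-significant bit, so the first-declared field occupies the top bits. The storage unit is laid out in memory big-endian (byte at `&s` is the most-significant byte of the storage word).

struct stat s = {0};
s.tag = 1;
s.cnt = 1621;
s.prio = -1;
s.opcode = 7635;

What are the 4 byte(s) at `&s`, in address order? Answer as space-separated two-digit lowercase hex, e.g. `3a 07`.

86 55 dd d3

[31+:1] tag=1 & 0x1 = 0x1; word=0x80000000
[16+:15] cnt=1621 & 0x7fff = 0x655; word=0x86550000
[14+:2] prio=-1 & 0x3 = 0x3; word=0x8655c000
[0+:14] opcode=7635 & 0x3fff = 0x1dd3; word=0x8655ddd3
word = 0x8655ddd3 → big-endian bytes:
  [0]=0x86  [1]=0x55  [2]=0xdd  [3]=0xd3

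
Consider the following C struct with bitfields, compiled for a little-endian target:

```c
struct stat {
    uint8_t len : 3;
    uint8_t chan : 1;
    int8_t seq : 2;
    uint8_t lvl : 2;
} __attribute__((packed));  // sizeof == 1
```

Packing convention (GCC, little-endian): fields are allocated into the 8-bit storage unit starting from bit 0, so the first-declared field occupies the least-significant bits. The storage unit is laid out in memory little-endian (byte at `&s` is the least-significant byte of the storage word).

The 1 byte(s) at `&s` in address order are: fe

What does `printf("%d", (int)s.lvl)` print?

3

[0]=0xfe (little-endian) → word 0xfe
len [0+:3] = (word>>0) & 0x7 = 6
chan [3+:1] = (word>>3) & 0x1 = 1
seq [4+:2] = (word>>4) & 0x3 = 3
lvl [6+:2] = (word>>6) & 0x3 = 3  ←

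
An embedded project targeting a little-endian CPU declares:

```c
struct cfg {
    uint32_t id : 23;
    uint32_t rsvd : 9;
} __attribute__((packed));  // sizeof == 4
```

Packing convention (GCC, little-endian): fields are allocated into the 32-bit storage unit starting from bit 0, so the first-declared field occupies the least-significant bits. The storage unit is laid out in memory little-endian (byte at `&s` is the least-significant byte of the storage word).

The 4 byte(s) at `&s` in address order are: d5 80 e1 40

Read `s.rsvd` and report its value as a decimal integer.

[0]=0xd5 [1]=0x80 [2]=0xe1 [3]=0x40 (little-endian) → word 0x40e180d5
id [0+:23] = (word>>0) & 0x7fffff = 6389973
rsvd [23+:9] = (word>>23) & 0x1ff = 129  ←

129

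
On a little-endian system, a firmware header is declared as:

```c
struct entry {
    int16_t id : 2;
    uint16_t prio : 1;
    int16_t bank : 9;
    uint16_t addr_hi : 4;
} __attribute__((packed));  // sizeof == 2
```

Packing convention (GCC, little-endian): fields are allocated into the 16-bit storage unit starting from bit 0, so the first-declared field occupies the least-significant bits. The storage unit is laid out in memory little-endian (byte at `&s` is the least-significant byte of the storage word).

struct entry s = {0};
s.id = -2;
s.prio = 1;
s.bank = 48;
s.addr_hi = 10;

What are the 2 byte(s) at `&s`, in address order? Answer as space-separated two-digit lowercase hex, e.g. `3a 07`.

86 a1

id:2 = -2 → 0x2 << 0 → word 0x0002
prio:1 = 1 → 0x1 << 2 → word 0x0006
bank:9 = 48 → 0x30 << 3 → word 0x0186
addr_hi:4 = 10 → 0xa << 12 → word 0xa186
word = 0xa186 → little-endian bytes:
  [0]=0x86  [1]=0xa1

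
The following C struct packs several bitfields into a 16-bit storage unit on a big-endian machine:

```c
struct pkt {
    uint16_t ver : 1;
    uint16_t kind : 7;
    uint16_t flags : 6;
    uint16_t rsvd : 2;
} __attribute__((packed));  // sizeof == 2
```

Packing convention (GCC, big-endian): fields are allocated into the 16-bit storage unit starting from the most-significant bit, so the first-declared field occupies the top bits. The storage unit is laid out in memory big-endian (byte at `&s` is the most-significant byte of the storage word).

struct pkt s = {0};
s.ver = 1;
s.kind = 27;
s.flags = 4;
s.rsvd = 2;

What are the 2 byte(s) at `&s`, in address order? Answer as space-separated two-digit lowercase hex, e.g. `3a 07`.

9b 12

[15+:1] ver=1 & 0x1 = 0x1; word=0x8000
[8+:7] kind=27 & 0x7f = 0x1b; word=0x9b00
[2+:6] flags=4 & 0x3f = 0x4; word=0x9b10
[0+:2] rsvd=2 & 0x3 = 0x2; word=0x9b12
word = 0x9b12 → big-endian bytes:
  [0]=0x9b  [1]=0x12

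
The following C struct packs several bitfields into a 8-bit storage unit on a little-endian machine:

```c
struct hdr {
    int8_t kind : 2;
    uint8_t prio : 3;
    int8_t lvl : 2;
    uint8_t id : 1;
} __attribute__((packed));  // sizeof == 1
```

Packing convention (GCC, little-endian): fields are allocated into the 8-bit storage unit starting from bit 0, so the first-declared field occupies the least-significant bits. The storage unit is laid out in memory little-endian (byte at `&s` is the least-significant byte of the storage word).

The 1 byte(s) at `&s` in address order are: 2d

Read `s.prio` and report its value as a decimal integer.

3

[0]=0x2d (little-endian) → word 0x2d
kind:2 @ bit 0 → (0x2d>>0)&0x3 = 0x1
prio:3 @ bit 2 → (0x2d>>2)&0x7 = 0x3  ←
lvl:2 @ bit 5 → (0x2d>>5)&0x3 = 0x1
id:1 @ bit 7 → (0x2d>>7)&0x1 = 0x0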